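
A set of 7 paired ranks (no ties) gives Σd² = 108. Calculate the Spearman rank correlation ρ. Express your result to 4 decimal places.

ρ = 1 − 6Σd² / [n(n²−1)] = 1 − 6×108 / (7×48)
  = 1 − 648/336 = 1 − 1.92857 ≈ -0.9286

-0.9286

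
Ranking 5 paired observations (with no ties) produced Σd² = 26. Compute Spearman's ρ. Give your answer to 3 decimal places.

ρ = 1 − 6Σd² / [n(n²−1)] = 1 − 6×26 / (5×24)
  = 1 − 156/120 = 1 − 1.3000 ≈ -0.300

-0.300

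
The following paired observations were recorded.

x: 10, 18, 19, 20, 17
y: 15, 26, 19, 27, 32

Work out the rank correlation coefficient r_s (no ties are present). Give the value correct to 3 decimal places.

Rank x: 1, 3, 4, 5, 2
Rank y: 1, 3, 2, 4, 5
d = rank(x) − rank(y): 0, 0, 2, 1, -3; Σd² = 14
ρ = 1 − 6Σd² / [n(n²−1)] = 1 − 6×14 / (5×24) = 1 − 84/120 ≈ 0.300

0.300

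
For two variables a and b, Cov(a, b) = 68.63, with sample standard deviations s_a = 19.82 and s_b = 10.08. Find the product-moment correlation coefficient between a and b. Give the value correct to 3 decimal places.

0.344

r = Cov(a,b) / (s_a · s_b) = 68.63 / (19.82 × 10.08)
  = 68.63 / 199.7856 ≈ 0.344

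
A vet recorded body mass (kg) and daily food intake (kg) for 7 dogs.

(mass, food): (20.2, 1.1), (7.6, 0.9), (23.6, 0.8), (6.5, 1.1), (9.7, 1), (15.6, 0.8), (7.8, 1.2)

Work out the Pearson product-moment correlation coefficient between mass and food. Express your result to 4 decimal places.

n = 7, Σx = 91, Σy = 6.9, Σx² = 1463.3, Σy² = 6.95, Σxy = 86.63
nΣxy − ΣxΣy = 606.41 − 627.9 = -21.49
nΣx² − (Σx)² = 10243.1 − 8281 = 1962.1; nΣy² − (Σy)² = 48.65 − 47.61 = 1.04
r = -21.49 / √(1962.1 × 1.04) = -21.49 / 45.1728 ≈ -0.4757

-0.4757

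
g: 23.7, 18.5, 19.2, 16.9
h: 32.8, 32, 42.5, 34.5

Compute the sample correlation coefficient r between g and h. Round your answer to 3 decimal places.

-0.174

n = 4, Σg = 78.3, Σh = 141.8, Σg² = 1558.19, Σh² = 5096.34, Σgh = 2768.41
nΣgh − ΣgΣh = 11073.64 − 11102.94 = -29.3
nΣg² − (Σg)² = 6232.76 − 6130.89 = 101.87; nΣh² − (Σh)² = 20385.36 − 20107.24 = 278.12
r = -29.3 / √(101.87 × 278.12) = -29.3 / 168.3214 ≈ -0.174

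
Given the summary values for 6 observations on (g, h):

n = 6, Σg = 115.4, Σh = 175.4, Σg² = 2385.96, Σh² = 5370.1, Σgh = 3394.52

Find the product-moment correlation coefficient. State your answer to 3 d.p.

r = (nΣgh − ΣgΣh) / √[(nΣg² − (Σg)²)(nΣh² − (Σh)²)]
Numerator: 6×3394.52 − 115.4×175.4 = 125.96
Denominator: √[(14315.76 − 13317.16)(32220.6 − 30765.16)] = √[998.6 × 1455.44] = 1205.5714
r = 125.96 / 1205.5714 ≈ 0.104

0.104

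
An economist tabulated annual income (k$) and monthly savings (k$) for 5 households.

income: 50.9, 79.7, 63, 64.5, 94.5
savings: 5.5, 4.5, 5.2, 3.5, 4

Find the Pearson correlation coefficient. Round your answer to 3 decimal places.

n = 5, Σx = 352.6, Σy = 22.7, Σx² = 26002.4, Σy² = 105.79, Σxy = 1569.95
nΣxy − ΣxΣy = 7849.75 − 8004.02 = -154.27
nΣx² − (Σx)² = 130012 − 124326.76 = 5685.24; nΣy² − (Σy)² = 528.95 − 515.29 = 13.66
r = -154.27 / √(5685.24 × 13.66) = -154.27 / 278.6761 ≈ -0.554

-0.554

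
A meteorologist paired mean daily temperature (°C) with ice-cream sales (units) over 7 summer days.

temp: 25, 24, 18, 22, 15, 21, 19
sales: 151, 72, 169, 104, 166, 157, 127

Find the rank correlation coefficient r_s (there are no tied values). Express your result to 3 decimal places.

Rank temp: 7, 6, 2, 5, 1, 4, 3
Rank sales: 4, 1, 7, 2, 6, 5, 3
d = rank(temp) − rank(sales): 3, 5, -5, 3, -5, -1, 0; Σd² = 94
ρ = 1 − 6Σd² / [n(n²−1)] = 1 − 6×94 / (7×48) = 1 − 564/336 ≈ -0.679

-0.679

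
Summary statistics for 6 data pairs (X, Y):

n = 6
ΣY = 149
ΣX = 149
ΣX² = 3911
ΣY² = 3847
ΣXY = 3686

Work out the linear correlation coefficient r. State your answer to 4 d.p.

r = (nΣXY − ΣXΣY) / √[(nΣX² − (ΣX)²)(nΣY² − (ΣY)²)]
Numerator: 6×3686 − 149×149 = -85
Denominator: √[(23466 − 22201)(23082 − 22201)] = √[1265 × 881] = 1055.6822
r = -85 / 1055.6822 ≈ -0.0805

-0.0805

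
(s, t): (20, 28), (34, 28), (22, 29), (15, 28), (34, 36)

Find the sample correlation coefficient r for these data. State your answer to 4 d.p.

0.5741

n = 5, Σs = 125, Σt = 149, Σs² = 3421, Σt² = 4489, Σst = 3794
nΣst − ΣsΣt = 18970 − 18625 = 345
nΣs² − (Σs)² = 17105 − 15625 = 1480; nΣt² − (Σt)² = 22445 − 22201 = 244
r = 345 / √(1480 × 244) = 345 / 600.9326 ≈ 0.5741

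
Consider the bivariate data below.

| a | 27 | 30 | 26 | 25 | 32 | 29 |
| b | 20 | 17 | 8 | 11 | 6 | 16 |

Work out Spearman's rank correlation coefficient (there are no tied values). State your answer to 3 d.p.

Rank a: 3, 5, 2, 1, 6, 4
Rank b: 6, 5, 2, 3, 1, 4
d = rank(a) − rank(b): -3, 0, 0, -2, 5, 0; Σd² = 38
ρ = 1 − 6Σd² / [n(n²−1)] = 1 − 6×38 / (6×35) = 1 − 228/210 ≈ -0.086

-0.086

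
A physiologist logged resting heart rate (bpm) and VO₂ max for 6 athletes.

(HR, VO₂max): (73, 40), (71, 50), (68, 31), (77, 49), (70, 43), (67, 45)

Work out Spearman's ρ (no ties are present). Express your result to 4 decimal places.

0.3143

Rank HR: 5, 4, 2, 6, 3, 1
Rank VO₂max: 2, 6, 1, 5, 3, 4
d = rank(HR) − rank(VO₂max): 3, -2, 1, 1, 0, -3; Σd² = 24
ρ = 1 − 6Σd² / [n(n²−1)] = 1 − 6×24 / (6×35) = 1 − 144/210 ≈ 0.3143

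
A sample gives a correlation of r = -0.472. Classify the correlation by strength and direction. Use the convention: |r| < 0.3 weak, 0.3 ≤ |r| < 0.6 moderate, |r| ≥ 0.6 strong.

moderate negative

r = -0.472 < 0 so the relationship is negative.
|r| = 0.472, which falls in the moderate range.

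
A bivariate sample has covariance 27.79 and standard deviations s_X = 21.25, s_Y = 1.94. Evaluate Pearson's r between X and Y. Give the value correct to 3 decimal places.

0.674

r = Cov(X,Y) / (s_X · s_Y) = 27.79 / (21.25 × 1.94)
  = 27.79 / 41.2250 ≈ 0.674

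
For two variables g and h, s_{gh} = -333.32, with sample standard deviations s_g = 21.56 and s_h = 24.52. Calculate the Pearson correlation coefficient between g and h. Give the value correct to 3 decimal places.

-0.631

r = Cov(g,h) / (s_g · s_h) = -333.32 / (21.56 × 24.52)
  = -333.32 / 528.6512 ≈ -0.631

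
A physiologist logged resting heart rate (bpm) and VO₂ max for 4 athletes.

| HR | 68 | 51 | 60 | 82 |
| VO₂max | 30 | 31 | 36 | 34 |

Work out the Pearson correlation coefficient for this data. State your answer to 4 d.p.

0.1956

n = 4, Σx = 261, Σy = 131, Σx² = 17549, Σy² = 4313, Σxy = 8569
nΣxy − ΣxΣy = 34276 − 34191 = 85
nΣx² − (Σx)² = 70196 − 68121 = 2075; nΣy² − (Σy)² = 17252 − 17161 = 91
r = 85 / √(2075 × 91) = 85 / 434.5400 ≈ 0.1956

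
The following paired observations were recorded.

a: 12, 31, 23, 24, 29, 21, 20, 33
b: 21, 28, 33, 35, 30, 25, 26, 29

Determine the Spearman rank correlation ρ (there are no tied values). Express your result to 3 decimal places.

0.548

Rank a: 1, 7, 4, 5, 6, 3, 2, 8
Rank b: 1, 4, 7, 8, 6, 2, 3, 5
d = rank(a) − rank(b): 0, 3, -3, -3, 0, 1, -1, 3; Σd² = 38
ρ = 1 − 6Σd² / [n(n²−1)] = 1 − 6×38 / (8×63) = 1 − 228/504 ≈ 0.548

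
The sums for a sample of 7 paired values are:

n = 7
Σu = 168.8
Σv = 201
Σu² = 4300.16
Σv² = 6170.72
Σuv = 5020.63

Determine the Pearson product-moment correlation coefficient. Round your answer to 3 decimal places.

0.574

r = (nΣuv − ΣuΣv) / √[(nΣu² − (Σu)²)(nΣv² − (Σv)²)]
Numerator: 7×5020.63 − 168.8×201 = 1215.61
Denominator: √[(30101.12 − 28493.44)(43195.04 − 40401)] = √[1607.68 × 2794.04] = 2119.4155
r = 1215.61 / 2119.4155 ≈ 0.574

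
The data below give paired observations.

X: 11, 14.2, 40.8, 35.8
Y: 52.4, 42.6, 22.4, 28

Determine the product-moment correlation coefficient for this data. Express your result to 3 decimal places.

-0.977

n = 4, ΣX = 101.8, ΣY = 145.4, ΣX² = 3268.92, ΣY² = 5846.28, ΣXY = 3097.64
nΣXY − ΣXΣY = 12390.56 − 14801.72 = -2411.16
nΣX² − (ΣX)² = 13075.68 − 10363.24 = 2712.44; nΣY² − (ΣY)² = 23385.12 − 21141.16 = 2243.96
r = -2411.16 / √(2712.44 × 2243.96) = -2411.16 / 2467.1050 ≈ -0.977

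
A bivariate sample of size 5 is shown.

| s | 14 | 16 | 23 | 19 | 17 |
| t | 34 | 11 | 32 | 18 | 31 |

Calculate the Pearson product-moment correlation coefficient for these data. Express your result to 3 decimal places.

n = 5, Σs = 89, Σt = 126, Σs² = 1631, Σt² = 3586, Σst = 2257
nΣst − ΣsΣt = 11285 − 11214 = 71
nΣs² − (Σs)² = 8155 − 7921 = 234; nΣt² − (Σt)² = 17930 − 15876 = 2054
r = 71 / √(234 × 2054) = 71 / 693.2792 ≈ 0.102

0.102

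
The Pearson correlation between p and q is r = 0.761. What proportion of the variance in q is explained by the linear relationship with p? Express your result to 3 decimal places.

0.579

r² = (0.761)² = 0.579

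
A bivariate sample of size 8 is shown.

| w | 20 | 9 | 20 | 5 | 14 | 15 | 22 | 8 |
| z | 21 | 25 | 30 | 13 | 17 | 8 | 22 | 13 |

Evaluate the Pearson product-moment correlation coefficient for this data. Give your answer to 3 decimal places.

n = 8, Σw = 113, Σz = 149, Σw² = 1875, Σz² = 3141, Σwz = 2256
nΣwz − ΣwΣz = 18048 − 16837 = 1211
nΣw² − (Σw)² = 15000 − 12769 = 2231; nΣz² − (Σz)² = 25128 − 22201 = 2927
r = 1211 / √(2231 × 2927) = 1211 / 2555.4133 ≈ 0.474

0.474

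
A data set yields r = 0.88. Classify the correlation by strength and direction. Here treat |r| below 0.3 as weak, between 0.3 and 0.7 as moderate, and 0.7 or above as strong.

r = 0.88 > 0 so the relationship is positive.
|r| = 0.88, which falls in the strong range.

strong positive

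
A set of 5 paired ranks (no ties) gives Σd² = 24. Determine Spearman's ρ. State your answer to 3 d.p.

ρ = 1 − 6Σd² / [n(n²−1)] = 1 − 6×24 / (5×24)
  = 1 − 144/120 = 1 − 1.2000 ≈ -0.200

-0.200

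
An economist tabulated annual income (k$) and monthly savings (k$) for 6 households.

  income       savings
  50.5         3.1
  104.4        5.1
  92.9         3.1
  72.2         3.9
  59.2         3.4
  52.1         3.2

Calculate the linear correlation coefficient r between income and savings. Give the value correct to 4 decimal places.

n = 6, Σx = 431.3, Σy = 21.8, Σx² = 33511.91, Σy² = 82.24, Σxy = 1626.56
nΣxy − ΣxΣy = 9759.36 − 9402.34 = 357.02
nΣx² − (Σx)² = 201071.46 − 186019.69 = 15051.77; nΣy² − (Σy)² = 493.44 − 475.24 = 18.2
r = 357.02 / √(15051.77 × 18.2) = 357.02 / 523.3949 ≈ 0.6821

0.6821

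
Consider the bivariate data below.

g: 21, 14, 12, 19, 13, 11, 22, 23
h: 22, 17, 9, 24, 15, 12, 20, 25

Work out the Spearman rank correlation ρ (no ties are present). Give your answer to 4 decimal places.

Rank g: 6, 4, 2, 5, 3, 1, 7, 8
Rank h: 6, 4, 1, 7, 3, 2, 5, 8
d = rank(g) − rank(h): 0, 0, 1, -2, 0, -1, 2, 0; Σd² = 10
ρ = 1 − 6Σd² / [n(n²−1)] = 1 − 6×10 / (8×63) = 1 − 60/504 ≈ 0.8810

0.8810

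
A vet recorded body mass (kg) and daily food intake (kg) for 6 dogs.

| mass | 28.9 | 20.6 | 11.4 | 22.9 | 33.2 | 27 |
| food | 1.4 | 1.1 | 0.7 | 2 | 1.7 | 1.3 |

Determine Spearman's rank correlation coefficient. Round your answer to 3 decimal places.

Rank mass: 5, 2, 1, 3, 6, 4
Rank food: 4, 2, 1, 6, 5, 3
d = rank(mass) − rank(food): 1, 0, 0, -3, 1, 1; Σd² = 12
ρ = 1 − 6Σd² / [n(n²−1)] = 1 − 6×12 / (6×35) = 1 − 72/210 ≈ 0.657

0.657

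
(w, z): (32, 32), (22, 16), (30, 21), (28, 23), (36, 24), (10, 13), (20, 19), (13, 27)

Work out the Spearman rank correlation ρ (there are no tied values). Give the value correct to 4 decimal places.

0.5476

Rank w: 7, 4, 6, 5, 8, 1, 3, 2
Rank z: 8, 2, 4, 5, 6, 1, 3, 7
d = rank(w) − rank(z): -1, 2, 2, 0, 2, 0, 0, -5; Σd² = 38
ρ = 1 − 6Σd² / [n(n²−1)] = 1 − 6×38 / (8×63) = 1 − 228/504 ≈ 0.5476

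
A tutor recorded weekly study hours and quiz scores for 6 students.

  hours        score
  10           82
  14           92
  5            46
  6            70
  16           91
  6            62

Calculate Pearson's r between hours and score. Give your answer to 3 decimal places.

0.904

n = 6, Σx = 57, Σy = 443, Σx² = 649, Σy² = 34329, Σxy = 4586
nΣxy − ΣxΣy = 27516 − 25251 = 2265
nΣx² − (Σx)² = 3894 − 3249 = 645; nΣy² − (Σy)² = 205974 − 196249 = 9725
r = 2265 / √(645 × 9725) = 2265 / 2504.5209 ≈ 0.904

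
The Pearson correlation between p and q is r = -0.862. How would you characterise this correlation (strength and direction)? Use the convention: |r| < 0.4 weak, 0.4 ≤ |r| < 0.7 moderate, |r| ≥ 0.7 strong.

strong negative

r = -0.862 < 0 so the relationship is negative.
|r| = 0.862, which falls in the strong range.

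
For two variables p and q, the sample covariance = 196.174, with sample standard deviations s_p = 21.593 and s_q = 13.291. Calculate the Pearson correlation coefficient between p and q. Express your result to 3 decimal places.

r = Cov(p,q) / (s_p · s_q) = 196.174 / (21.593 × 13.291)
  = 196.174 / 286.9926 ≈ 0.684

0.684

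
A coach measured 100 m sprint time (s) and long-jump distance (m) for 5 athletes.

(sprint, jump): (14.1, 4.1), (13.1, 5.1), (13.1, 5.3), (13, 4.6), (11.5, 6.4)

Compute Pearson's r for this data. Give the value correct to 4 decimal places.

n = 5, Σx = 64.8, Σy = 25.5, Σx² = 843.28, Σy² = 133.03, Σxy = 327.45
nΣxy − ΣxΣy = 1637.25 − 1652.4 = -15.15
nΣx² − (Σx)² = 4216.4 − 4199.04 = 17.36; nΣy² − (Σy)² = 665.15 − 650.25 = 14.9
r = -15.15 / √(17.36 × 14.9) = -15.15 / 16.0830 ≈ -0.9420

-0.9420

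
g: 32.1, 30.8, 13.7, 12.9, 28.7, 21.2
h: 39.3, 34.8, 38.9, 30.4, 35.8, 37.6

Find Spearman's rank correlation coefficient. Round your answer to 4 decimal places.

0.4286

Rank g: 6, 5, 2, 1, 4, 3
Rank h: 6, 2, 5, 1, 3, 4
d = rank(g) − rank(h): 0, 3, -3, 0, 1, -1; Σd² = 20
ρ = 1 − 6Σd² / [n(n²−1)] = 1 − 6×20 / (6×35) = 1 − 120/210 ≈ 0.4286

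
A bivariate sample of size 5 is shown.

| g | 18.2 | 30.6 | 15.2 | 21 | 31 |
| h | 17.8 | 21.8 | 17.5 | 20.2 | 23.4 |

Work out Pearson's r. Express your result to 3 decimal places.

n = 5, Σg = 116, Σh = 100.7, Σg² = 2900.64, Σh² = 2053.93, Σgh = 2406.64
nΣgh − ΣgΣh = 12033.2 − 11681.2 = 352
nΣg² − (Σg)² = 14503.2 − 13456 = 1047.2; nΣh² − (Σh)² = 10269.65 − 10140.49 = 129.16
r = 352 / √(1047.2 × 129.16) = 352 / 367.7721 ≈ 0.957

0.957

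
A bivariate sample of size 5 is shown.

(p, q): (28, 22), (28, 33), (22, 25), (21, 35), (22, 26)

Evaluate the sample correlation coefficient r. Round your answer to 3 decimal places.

n = 5, Σp = 121, Σq = 141, Σp² = 2977, Σq² = 4099, Σpq = 3397
nΣpq − ΣpΣq = 16985 − 17061 = -76
nΣp² − (Σp)² = 14885 − 14641 = 244; nΣq² − (Σq)² = 20495 − 19881 = 614
r = -76 / √(244 × 614) = -76 / 387.0607 ≈ -0.196

-0.196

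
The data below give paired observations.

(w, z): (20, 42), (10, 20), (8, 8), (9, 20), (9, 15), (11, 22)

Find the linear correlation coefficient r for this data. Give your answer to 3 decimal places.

0.959

n = 6, Σw = 67, Σz = 127, Σw² = 847, Σz² = 3337, Σwz = 1661
nΣwz − ΣwΣz = 9966 − 8509 = 1457
nΣw² − (Σw)² = 5082 − 4489 = 593; nΣz² − (Σz)² = 20022 − 16129 = 3893
r = 1457 / √(593 × 3893) = 1457 / 1519.3910 ≈ 0.959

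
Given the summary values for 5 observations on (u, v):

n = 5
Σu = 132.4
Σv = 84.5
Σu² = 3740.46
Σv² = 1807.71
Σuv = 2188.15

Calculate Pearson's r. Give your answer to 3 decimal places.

-0.166

r = (nΣuv − ΣuΣv) / √[(nΣu² − (Σu)²)(nΣv² − (Σv)²)]
Numerator: 5×2188.15 − 132.4×84.5 = -247.05
Denominator: √[(18702.3 − 17529.76)(9038.55 − 7140.25)] = √[1172.54 × 1898.3] = 1491.9225
r = -247.05 / 1491.9225 ≈ -0.166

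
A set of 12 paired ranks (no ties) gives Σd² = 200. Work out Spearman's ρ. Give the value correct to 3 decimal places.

0.301

ρ = 1 − 6Σd² / [n(n²−1)] = 1 − 6×200 / (12×143)
  = 1 − 1200/1716 = 1 − 0.6993 ≈ 0.301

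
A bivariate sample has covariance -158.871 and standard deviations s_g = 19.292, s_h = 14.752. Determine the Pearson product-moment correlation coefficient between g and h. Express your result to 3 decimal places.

-0.558

r = Cov(g,h) / (s_g · s_h) = -158.871 / (19.292 × 14.752)
  = -158.871 / 284.5956 ≈ -0.558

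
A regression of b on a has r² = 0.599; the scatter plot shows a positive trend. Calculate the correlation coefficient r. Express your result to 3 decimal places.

0.774

|r| = √0.599 = 0.774
The association is positive, so r = 0.774.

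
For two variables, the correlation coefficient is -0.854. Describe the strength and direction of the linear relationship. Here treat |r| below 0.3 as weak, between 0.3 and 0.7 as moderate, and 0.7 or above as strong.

r = -0.854 < 0 so the relationship is negative.
|r| = 0.854, which falls in the strong range.

strong negative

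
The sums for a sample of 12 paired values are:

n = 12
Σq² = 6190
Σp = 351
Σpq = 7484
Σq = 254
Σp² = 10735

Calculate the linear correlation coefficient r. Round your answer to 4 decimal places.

0.0883

r = (nΣpq − ΣpΣq) / √[(nΣp² − (Σp)²)(nΣq² − (Σq)²)]
Numerator: 12×7484 − 351×254 = 654
Denominator: √[(128820 − 123201)(74280 − 64516)] = √[5619 × 9764] = 7407.0180
r = 654 / 7407.0180 ≈ 0.0883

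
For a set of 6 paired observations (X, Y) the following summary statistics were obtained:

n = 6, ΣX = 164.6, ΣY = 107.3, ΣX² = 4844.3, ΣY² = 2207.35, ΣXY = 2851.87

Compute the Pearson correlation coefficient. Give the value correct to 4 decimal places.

-0.2979

r = (nΣXY − ΣXΣY) / √[(nΣX² − (ΣX)²)(nΣY² − (ΣY)²)]
Numerator: 6×2851.87 − 164.6×107.3 = -550.36
Denominator: √[(29065.8 − 27093.16)(13244.1 − 11513.29)] = √[1972.64 × 1730.81] = 1847.7730
r = -550.36 / 1847.7730 ≈ -0.2979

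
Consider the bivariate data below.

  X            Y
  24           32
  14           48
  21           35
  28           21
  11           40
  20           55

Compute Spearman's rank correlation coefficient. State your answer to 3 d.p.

-0.771

Rank X: 5, 2, 4, 6, 1, 3
Rank Y: 2, 5, 3, 1, 4, 6
d = rank(X) − rank(Y): 3, -3, 1, 5, -3, -3; Σd² = 62
ρ = 1 − 6Σd² / [n(n²−1)] = 1 − 6×62 / (6×35) = 1 − 372/210 ≈ -0.771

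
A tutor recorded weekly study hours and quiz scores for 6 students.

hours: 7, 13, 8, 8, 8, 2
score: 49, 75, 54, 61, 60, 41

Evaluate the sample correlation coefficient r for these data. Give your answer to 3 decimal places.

0.949

n = 6, Σx = 46, Σy = 340, Σx² = 414, Σy² = 19944, Σxy = 2800
nΣxy − ΣxΣy = 16800 − 15640 = 1160
nΣx² − (Σx)² = 2484 − 2116 = 368; nΣy² − (Σy)² = 119664 − 115600 = 4064
r = 1160 / √(368 × 4064) = 1160 / 1222.9276 ≈ 0.949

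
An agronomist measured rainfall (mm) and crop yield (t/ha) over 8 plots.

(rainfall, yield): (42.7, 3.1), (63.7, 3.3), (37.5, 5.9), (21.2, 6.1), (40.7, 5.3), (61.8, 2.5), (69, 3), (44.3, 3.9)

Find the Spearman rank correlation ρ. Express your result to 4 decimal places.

-0.8333

Rank rainfall: 4, 7, 2, 1, 3, 6, 8, 5
Rank yield: 3, 4, 7, 8, 6, 1, 2, 5
d = rank(rainfall) − rank(yield): 1, 3, -5, -7, -3, 5, 6, 0; Σd² = 154
ρ = 1 − 6Σd² / [n(n²−1)] = 1 − 6×154 / (8×63) = 1 − 924/504 ≈ -0.8333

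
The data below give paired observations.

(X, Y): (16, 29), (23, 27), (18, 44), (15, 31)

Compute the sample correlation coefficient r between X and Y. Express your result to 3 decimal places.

n = 4, ΣX = 72, ΣY = 131, ΣX² = 1334, ΣY² = 4467, ΣXY = 2342
nΣXY − ΣXΣY = 9368 − 9432 = -64
nΣX² − (ΣX)² = 5336 − 5184 = 152; nΣY² − (ΣY)² = 17868 − 17161 = 707
r = -64 / √(152 × 707) = -64 / 327.8170 ≈ -0.195

-0.195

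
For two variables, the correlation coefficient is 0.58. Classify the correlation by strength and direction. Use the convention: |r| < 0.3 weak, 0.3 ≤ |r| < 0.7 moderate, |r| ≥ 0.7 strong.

moderate positive

r = 0.58 > 0 so the relationship is positive.
|r| = 0.58, which falls in the moderate range.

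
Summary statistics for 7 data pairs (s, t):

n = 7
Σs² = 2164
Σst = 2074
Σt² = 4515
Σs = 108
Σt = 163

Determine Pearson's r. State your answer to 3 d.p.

r = (nΣst − ΣsΣt) / √[(nΣs² − (Σs)²)(nΣt² − (Σt)²)]
Numerator: 7×2074 − 108×163 = -3086
Denominator: √[(15148 − 11664)(31605 − 26569)] = √[3484 × 5036] = 4188.7258
r = -3086 / 4188.7258 ≈ -0.737

-0.737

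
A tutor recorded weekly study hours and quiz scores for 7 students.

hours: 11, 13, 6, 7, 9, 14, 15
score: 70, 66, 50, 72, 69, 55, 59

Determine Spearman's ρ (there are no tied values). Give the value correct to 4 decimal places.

Rank hours: 4, 5, 1, 2, 3, 6, 7
Rank score: 6, 4, 1, 7, 5, 2, 3
d = rank(hours) − rank(score): -2, 1, 0, -5, -2, 4, 4; Σd² = 66
ρ = 1 − 6Σd² / [n(n²−1)] = 1 − 6×66 / (7×48) = 1 − 396/336 ≈ -0.1786

-0.1786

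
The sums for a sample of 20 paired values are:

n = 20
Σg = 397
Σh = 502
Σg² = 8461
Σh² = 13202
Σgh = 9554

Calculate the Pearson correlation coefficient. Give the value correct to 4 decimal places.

-0.6948

r = (nΣgh − ΣgΣh) / √[(nΣg² − (Σg)²)(nΣh² − (Σh)²)]
Numerator: 20×9554 − 397×502 = -8214
Denominator: √[(169220 − 157609)(264040 − 252004)] = √[11611 × 12036] = 11821.5902
r = -8214 / 11821.5902 ≈ -0.6948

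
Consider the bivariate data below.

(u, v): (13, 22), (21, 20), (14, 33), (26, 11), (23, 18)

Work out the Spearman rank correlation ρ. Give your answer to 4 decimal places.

Rank u: 1, 3, 2, 5, 4
Rank v: 4, 3, 5, 1, 2
d = rank(u) − rank(v): -3, 0, -3, 4, 2; Σd² = 38
ρ = 1 − 6Σd² / [n(n²−1)] = 1 − 6×38 / (5×24) = 1 − 228/120 ≈ -0.9000

-0.9000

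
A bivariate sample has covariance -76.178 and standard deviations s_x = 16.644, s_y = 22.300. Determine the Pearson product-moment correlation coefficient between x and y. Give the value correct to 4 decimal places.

r = Cov(x,y) / (s_x · s_y) = -76.178 / (16.644 × 22.300)
  = -76.178 / 371.1612 ≈ -0.2052

-0.2052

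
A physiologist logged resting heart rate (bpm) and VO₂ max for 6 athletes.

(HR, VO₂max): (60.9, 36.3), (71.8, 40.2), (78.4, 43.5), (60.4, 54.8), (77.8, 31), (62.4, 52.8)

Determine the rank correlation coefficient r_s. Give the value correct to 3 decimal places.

-0.429

Rank HR: 2, 4, 6, 1, 5, 3
Rank VO₂max: 2, 3, 4, 6, 1, 5
d = rank(HR) − rank(VO₂max): 0, 1, 2, -5, 4, -2; Σd² = 50
ρ = 1 − 6Σd² / [n(n²−1)] = 1 − 6×50 / (6×35) = 1 − 300/210 ≈ -0.429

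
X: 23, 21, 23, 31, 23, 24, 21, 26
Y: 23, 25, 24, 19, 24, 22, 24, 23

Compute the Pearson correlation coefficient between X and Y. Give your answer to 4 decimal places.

n = 8, ΣX = 192, ΣY = 184, ΣX² = 4682, ΣY² = 4256, ΣXY = 4377
nΣXY − ΣXΣY = 35016 − 35328 = -312
nΣX² − (ΣX)² = 37456 − 36864 = 592; nΣY² − (ΣY)² = 34048 − 33856 = 192
r = -312 / √(592 × 192) = -312 / 337.1409 ≈ -0.9254

-0.9254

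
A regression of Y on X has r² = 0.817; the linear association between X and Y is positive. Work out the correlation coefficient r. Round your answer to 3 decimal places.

0.904

|r| = √0.817 = 0.904
The association is positive, so r = 0.904.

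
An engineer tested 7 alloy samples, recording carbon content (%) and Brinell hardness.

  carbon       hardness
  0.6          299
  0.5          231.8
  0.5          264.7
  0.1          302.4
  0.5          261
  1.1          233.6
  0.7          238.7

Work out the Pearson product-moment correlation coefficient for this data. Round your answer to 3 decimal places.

-0.640

n = 7, Σx = 4, Σy = 1831.2, Σx² = 2.82, Σy² = 484311.74, Σxy = 1012.44
nΣxy − ΣxΣy = 7087.08 − 7324.8 = -237.72
nΣx² − (Σx)² = 19.74 − 16 = 3.74; nΣy² − (Σy)² = 3390182.18 − 3353293.44 = 36888.74
r = -237.72 / √(3.74 × 36888.74) = -237.72 / 371.4349 ≈ -0.640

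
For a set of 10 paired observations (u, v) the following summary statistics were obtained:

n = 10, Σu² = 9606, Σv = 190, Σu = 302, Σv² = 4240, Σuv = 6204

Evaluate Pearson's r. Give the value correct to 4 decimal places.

0.8425

r = (nΣuv − ΣuΣv) / √[(nΣu² − (Σu)²)(nΣv² − (Σv)²)]
Numerator: 10×6204 − 302×190 = 4660
Denominator: √[(96060 − 91204)(42400 − 36100)] = √[4856 × 6300] = 5531.0758
r = 4660 / 5531.0758 ≈ 0.8425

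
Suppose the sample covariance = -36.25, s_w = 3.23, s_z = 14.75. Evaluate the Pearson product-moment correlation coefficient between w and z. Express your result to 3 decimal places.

r = Cov(w,z) / (s_w · s_z) = -36.25 / (3.23 × 14.75)
  = -36.25 / 47.6425 ≈ -0.761

-0.761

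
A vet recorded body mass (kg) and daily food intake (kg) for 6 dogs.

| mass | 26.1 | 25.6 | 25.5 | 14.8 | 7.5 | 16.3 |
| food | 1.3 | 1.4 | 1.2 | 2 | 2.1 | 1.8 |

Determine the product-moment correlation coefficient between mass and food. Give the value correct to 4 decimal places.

n = 6, Σx = 115.8, Σy = 9.8, Σx² = 2527.8, Σy² = 16.74, Σxy = 175.06
nΣxy − ΣxΣy = 1050.36 − 1134.84 = -84.48
nΣx² − (Σx)² = 15166.8 − 13409.64 = 1757.16; nΣy² − (Σy)² = 100.44 − 96.04 = 4.4
r = -84.48 / √(1757.16 × 4.4) = -84.48 / 87.9290 ≈ -0.9608

-0.9608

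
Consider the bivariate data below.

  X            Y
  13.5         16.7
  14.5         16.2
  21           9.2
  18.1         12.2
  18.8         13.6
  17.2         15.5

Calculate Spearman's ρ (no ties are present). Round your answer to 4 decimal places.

-0.9429

Rank X: 1, 2, 6, 4, 5, 3
Rank Y: 6, 5, 1, 2, 3, 4
d = rank(X) − rank(Y): -5, -3, 5, 2, 2, -1; Σd² = 68
ρ = 1 − 6Σd² / [n(n²−1)] = 1 − 6×68 / (6×35) = 1 − 408/210 ≈ -0.9429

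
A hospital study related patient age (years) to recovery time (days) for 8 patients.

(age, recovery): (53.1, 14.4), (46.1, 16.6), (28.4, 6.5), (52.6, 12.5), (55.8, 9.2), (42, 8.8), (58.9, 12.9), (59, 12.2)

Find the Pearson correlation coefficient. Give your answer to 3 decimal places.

0.534

n = 8, Σx = 395.9, Σy = 93.1, Σx² = 20345.99, Σy² = 1158.75, Σxy = 4734.57
nΣxy − ΣxΣy = 37876.56 − 36858.29 = 1018.27
nΣx² − (Σx)² = 162767.92 − 156736.81 = 6031.11; nΣy² − (Σy)² = 9270 − 8667.61 = 602.39
r = 1018.27 / √(6031.11 × 602.39) = 1018.27 / 1906.0641 ≈ 0.534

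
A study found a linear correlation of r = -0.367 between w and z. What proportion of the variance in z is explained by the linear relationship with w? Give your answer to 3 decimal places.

0.135

r² = (-0.367)² = 0.135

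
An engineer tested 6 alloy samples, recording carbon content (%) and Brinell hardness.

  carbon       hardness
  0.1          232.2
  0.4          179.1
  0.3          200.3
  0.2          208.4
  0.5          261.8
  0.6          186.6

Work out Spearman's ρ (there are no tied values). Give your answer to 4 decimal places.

-0.3143

Rank carbon: 1, 4, 3, 2, 5, 6
Rank hardness: 5, 1, 3, 4, 6, 2
d = rank(carbon) − rank(hardness): -4, 3, 0, -2, -1, 4; Σd² = 46
ρ = 1 − 6Σd² / [n(n²−1)] = 1 − 6×46 / (6×35) = 1 − 276/210 ≈ -0.3143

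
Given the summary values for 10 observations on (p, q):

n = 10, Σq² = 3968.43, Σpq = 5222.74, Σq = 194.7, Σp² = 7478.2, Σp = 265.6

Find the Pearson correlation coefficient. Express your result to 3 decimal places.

0.188

r = (nΣpq − ΣpΣq) / √[(nΣp² − (Σp)²)(nΣq² − (Σq)²)]
Numerator: 10×5222.74 − 265.6×194.7 = 515.08
Denominator: √[(74782 − 70543.36)(39684.3 − 37908.09)] = √[4238.64 × 1776.21] = 2743.8504
r = 515.08 / 2743.8504 ≈ 0.188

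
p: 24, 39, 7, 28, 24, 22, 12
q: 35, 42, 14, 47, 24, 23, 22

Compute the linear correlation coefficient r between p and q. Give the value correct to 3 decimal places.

n = 7, Σp = 156, Σq = 207, Σp² = 4134, Σq² = 6983, Σpq = 5238
nΣpq − ΣpΣq = 36666 − 32292 = 4374
nΣp² − (Σp)² = 28938 − 24336 = 4602; nΣq² − (Σq)² = 48881 − 42849 = 6032
r = 4374 / √(4602 × 6032) = 4374 / 5268.7061 ≈ 0.830

0.830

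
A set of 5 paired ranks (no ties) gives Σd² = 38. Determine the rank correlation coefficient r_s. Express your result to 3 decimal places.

-0.900

ρ = 1 − 6Σd² / [n(n²−1)] = 1 − 6×38 / (5×24)
  = 1 − 228/120 = 1 − 1.9000 ≈ -0.900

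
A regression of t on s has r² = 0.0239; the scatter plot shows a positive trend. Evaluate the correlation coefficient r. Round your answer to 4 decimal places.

|r| = √0.0239 = 0.1546
The association is positive, so r = 0.1546.

0.1546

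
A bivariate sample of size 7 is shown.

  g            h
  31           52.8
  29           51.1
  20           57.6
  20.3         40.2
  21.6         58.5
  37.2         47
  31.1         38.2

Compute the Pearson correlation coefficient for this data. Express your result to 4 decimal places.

n = 7, Σg = 190.2, Σh = 345.4, Σg² = 5431.7, Σh² = 17423.34, Σgh = 9286.78
nΣgh − ΣgΣh = 65007.46 − 65695.08 = -687.62
nΣg² − (Σg)² = 38021.9 − 36176.04 = 1845.86; nΣh² − (Σh)² = 121963.38 − 119301.16 = 2662.22
r = -687.62 / √(1845.86 × 2662.22) = -687.62 / 2216.7736 ≈ -0.3102

-0.3102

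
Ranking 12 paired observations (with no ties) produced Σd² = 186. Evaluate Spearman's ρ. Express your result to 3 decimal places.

ρ = 1 − 6Σd² / [n(n²−1)] = 1 − 6×186 / (12×143)
  = 1 − 1116/1716 = 1 − 0.6503 ≈ 0.350

0.350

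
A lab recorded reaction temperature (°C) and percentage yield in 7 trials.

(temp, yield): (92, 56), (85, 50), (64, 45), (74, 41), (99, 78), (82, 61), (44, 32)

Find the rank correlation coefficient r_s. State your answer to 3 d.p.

0.857

Rank temp: 6, 5, 2, 3, 7, 4, 1
Rank yield: 5, 4, 3, 2, 7, 6, 1
d = rank(temp) − rank(yield): 1, 1, -1, 1, 0, -2, 0; Σd² = 8
ρ = 1 − 6Σd² / [n(n²−1)] = 1 − 6×8 / (7×48) = 1 − 48/336 ≈ 0.857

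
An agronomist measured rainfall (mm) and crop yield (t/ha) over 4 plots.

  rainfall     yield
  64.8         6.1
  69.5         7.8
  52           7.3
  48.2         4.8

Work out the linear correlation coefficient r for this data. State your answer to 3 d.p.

0.591

n = 4, Σx = 234.5, Σy = 26, Σx² = 14056.53, Σy² = 174.38, Σxy = 1548.34
nΣxy − ΣxΣy = 6193.36 − 6097 = 96.36
nΣx² − (Σx)² = 56226.12 − 54990.25 = 1235.87; nΣy² − (Σy)² = 697.52 − 676 = 21.52
r = 96.36 / √(1235.87 × 21.52) = 96.36 / 163.0826 ≈ 0.591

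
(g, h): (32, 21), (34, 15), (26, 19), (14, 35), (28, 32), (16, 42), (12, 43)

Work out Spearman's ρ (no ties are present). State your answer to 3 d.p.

-0.857

Rank g: 6, 7, 4, 2, 5, 3, 1
Rank h: 3, 1, 2, 5, 4, 6, 7
d = rank(g) − rank(h): 3, 6, 2, -3, 1, -3, -6; Σd² = 104
ρ = 1 − 6Σd² / [n(n²−1)] = 1 − 6×104 / (7×48) = 1 − 624/336 ≈ -0.857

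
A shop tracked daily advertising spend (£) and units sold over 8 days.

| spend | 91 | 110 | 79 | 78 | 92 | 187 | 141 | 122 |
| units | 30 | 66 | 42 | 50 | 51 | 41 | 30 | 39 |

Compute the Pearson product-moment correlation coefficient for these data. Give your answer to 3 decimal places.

-0.228

n = 8, Σx = 900, Σy = 349, Σx² = 110904, Σy² = 16223, Σxy = 38555
nΣxy − ΣxΣy = 308440 − 314100 = -5660
nΣx² − (Σx)² = 887232 − 810000 = 77232; nΣy² − (Σy)² = 129784 − 121801 = 7983
r = -5660 / √(77232 × 7983) = -5660 / 24830.2851 ≈ -0.228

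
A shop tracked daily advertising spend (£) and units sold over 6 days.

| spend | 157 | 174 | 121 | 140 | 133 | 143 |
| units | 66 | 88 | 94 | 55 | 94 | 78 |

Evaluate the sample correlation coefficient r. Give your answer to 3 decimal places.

-0.210

n = 6, Σx = 868, Σy = 475, Σx² = 127304, Σy² = 38881, Σxy = 68404
nΣxy − ΣxΣy = 410424 − 412300 = -1876
nΣx² − (Σx)² = 763824 − 753424 = 10400; nΣy² − (Σy)² = 233286 − 225625 = 7661
r = -1876 / √(10400 × 7661) = -1876 / 8926.0518 ≈ -0.210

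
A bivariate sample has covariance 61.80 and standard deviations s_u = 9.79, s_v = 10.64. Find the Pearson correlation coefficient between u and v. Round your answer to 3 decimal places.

r = Cov(u,v) / (s_u · s_v) = 61.80 / (9.79 × 10.64)
  = 61.80 / 104.1656 ≈ 0.593

0.593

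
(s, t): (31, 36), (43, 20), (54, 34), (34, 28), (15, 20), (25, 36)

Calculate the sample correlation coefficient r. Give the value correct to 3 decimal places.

n = 6, Σs = 202, Σt = 174, Σs² = 7732, Σt² = 5332, Σst = 5964
nΣst − ΣsΣt = 35784 − 35148 = 636
nΣs² − (Σs)² = 46392 − 40804 = 5588; nΣt² − (Σt)² = 31992 − 30276 = 1716
r = 636 / √(5588 × 1716) = 636 / 3096.6123 ≈ 0.205

0.205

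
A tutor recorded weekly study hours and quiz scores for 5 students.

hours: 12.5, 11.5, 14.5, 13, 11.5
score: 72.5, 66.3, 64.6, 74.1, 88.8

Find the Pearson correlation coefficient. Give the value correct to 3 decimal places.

-0.535

n = 5, Σx = 63, Σy = 366.3, Σx² = 800, Σy² = 27201.35, Σxy = 4589.9
nΣxy − ΣxΣy = 22949.5 − 23076.9 = -127.4
nΣx² − (Σx)² = 4000 − 3969 = 31; nΣy² − (Σy)² = 136006.75 − 134175.69 = 1831.06
r = -127.4 / √(31 × 1831.06) = -127.4 / 238.2496 ≈ -0.535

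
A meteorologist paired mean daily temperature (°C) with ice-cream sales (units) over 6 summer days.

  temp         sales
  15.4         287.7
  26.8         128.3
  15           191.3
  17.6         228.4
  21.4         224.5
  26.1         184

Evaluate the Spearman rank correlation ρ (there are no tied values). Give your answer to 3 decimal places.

-0.657

Rank temp: 2, 6, 1, 3, 4, 5
Rank sales: 6, 1, 3, 5, 4, 2
d = rank(temp) − rank(sales): -4, 5, -2, -2, 0, 3; Σd² = 58
ρ = 1 − 6Σd² / [n(n²−1)] = 1 − 6×58 / (6×35) = 1 − 348/210 ≈ -0.657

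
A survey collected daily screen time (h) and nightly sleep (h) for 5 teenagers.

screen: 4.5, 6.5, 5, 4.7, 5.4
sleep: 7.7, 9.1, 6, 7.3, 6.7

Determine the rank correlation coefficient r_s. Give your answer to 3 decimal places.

Rank screen: 1, 5, 3, 2, 4
Rank sleep: 4, 5, 1, 3, 2
d = rank(screen) − rank(sleep): -3, 0, 2, -1, 2; Σd² = 18
ρ = 1 − 6Σd² / [n(n²−1)] = 1 − 6×18 / (5×24) = 1 − 108/120 ≈ 0.100

0.100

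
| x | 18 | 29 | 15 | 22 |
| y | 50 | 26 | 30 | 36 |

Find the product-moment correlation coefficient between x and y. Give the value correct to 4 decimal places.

-0.4507

n = 4, Σx = 84, Σy = 142, Σx² = 1874, Σy² = 5372, Σxy = 2896
nΣxy − ΣxΣy = 11584 − 11928 = -344
nΣx² − (Σx)² = 7496 − 7056 = 440; nΣy² − (Σy)² = 21488 − 20164 = 1324
r = -344 / √(440 × 1324) = -344 / 763.2562 ≈ -0.4507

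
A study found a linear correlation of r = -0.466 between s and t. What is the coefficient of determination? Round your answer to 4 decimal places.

0.2172

r² = (-0.466)² = 0.2172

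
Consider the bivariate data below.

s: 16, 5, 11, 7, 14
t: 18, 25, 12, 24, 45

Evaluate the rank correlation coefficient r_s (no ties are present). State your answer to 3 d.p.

Rank s: 5, 1, 3, 2, 4
Rank t: 2, 4, 1, 3, 5
d = rank(s) − rank(t): 3, -3, 2, -1, -1; Σd² = 24
ρ = 1 − 6Σd² / [n(n²−1)] = 1 − 6×24 / (5×24) = 1 − 144/120 ≈ -0.200

-0.200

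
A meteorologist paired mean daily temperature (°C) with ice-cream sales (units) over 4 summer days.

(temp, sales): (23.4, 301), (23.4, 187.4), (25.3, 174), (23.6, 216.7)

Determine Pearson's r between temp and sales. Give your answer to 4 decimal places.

-0.5557

n = 4, Σx = 95.7, Σy = 879.1, Σx² = 2292.17, Σy² = 202954.65, Σxy = 20944.88
nΣxy − ΣxΣy = 83779.52 − 84129.87 = -350.35
nΣx² − (Σx)² = 9168.68 − 9158.49 = 10.19; nΣy² − (Σy)² = 811818.6 − 772816.81 = 39001.79
r = -350.35 / √(10.19 × 39001.79) = -350.35 / 630.4191 ≈ -0.5557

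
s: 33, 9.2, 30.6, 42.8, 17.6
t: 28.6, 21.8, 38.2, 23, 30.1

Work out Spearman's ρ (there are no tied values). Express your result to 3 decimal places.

0.100

Rank s: 4, 1, 3, 5, 2
Rank t: 3, 1, 5, 2, 4
d = rank(s) − rank(t): 1, 0, -2, 3, -2; Σd² = 18
ρ = 1 − 6Σd² / [n(n²−1)] = 1 − 6×18 / (5×24) = 1 − 108/120 ≈ 0.100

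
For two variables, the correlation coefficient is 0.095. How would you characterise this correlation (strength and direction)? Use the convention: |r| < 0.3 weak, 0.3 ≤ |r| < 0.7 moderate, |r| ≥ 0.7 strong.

r = 0.095 > 0 so the relationship is positive.
|r| = 0.095, which falls in the weak range.

weak positive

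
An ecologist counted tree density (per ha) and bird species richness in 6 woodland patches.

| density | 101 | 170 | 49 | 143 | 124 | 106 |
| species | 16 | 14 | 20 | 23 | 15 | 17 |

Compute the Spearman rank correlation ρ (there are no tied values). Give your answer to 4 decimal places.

Rank density: 2, 6, 1, 5, 4, 3
Rank species: 3, 1, 5, 6, 2, 4
d = rank(density) − rank(species): -1, 5, -4, -1, 2, -1; Σd² = 48
ρ = 1 − 6Σd² / [n(n²−1)] = 1 − 6×48 / (6×35) = 1 − 288/210 ≈ -0.3714

-0.3714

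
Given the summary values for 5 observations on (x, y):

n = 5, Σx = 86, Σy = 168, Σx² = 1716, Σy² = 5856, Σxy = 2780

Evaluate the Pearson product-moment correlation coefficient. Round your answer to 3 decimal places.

r = (nΣxy − ΣxΣy) / √[(nΣx² − (Σx)²)(nΣy² − (Σy)²)]
Numerator: 5×2780 − 86×168 = -548
Denominator: √[(8580 − 7396)(29280 − 28224)] = √[1184 × 1056] = 1118.1699
r = -548 / 1118.1699 ≈ -0.490

-0.490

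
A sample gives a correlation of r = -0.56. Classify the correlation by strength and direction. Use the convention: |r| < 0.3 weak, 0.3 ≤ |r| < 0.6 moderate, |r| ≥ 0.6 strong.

r = -0.56 < 0 so the relationship is negative.
|r| = 0.56, which falls in the moderate range.

moderate negative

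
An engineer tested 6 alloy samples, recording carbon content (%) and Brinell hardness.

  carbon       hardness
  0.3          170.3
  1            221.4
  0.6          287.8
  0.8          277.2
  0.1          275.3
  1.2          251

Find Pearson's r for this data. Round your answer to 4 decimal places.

n = 6, Σx = 4, Σy = 1483, Σx² = 3.54, Σy² = 376479.82, Σxy = 995.66
nΣxy − ΣxΣy = 5973.96 − 5932 = 41.96
nΣx² − (Σx)² = 21.24 − 16 = 5.24; nΣy² − (Σy)² = 2258878.92 − 2199289 = 59589.92
r = 41.96 / √(5.24 × 59589.92) = 41.96 / 558.7944 ≈ 0.0751

0.0751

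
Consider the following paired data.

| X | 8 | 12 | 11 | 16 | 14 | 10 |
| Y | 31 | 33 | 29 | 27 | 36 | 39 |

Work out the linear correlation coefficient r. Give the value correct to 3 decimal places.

-0.290

n = 6, ΣX = 71, ΣY = 195, ΣX² = 881, ΣY² = 6437, ΣXY = 2289
nΣXY − ΣXΣY = 13734 − 13845 = -111
nΣX² − (ΣX)² = 5286 − 5041 = 245; nΣY² − (ΣY)² = 38622 − 38025 = 597
r = -111 / √(245 × 597) = -111 / 382.4461 ≈ -0.290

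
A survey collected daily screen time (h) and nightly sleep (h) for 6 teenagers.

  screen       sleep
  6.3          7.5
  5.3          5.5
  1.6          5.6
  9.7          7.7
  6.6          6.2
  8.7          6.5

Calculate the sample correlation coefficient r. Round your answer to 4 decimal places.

n = 6, Σx = 38.2, Σy = 39, Σx² = 283.68, Σy² = 257.84, Σxy = 257.52
nΣxy − ΣxΣy = 1545.12 − 1489.8 = 55.32
nΣx² − (Σx)² = 1702.08 − 1459.24 = 242.84; nΣy² − (Σy)² = 1547.04 − 1521 = 26.04
r = 55.32 / √(242.84 × 26.04) = 55.32 / 79.5208 ≈ 0.6957

0.6957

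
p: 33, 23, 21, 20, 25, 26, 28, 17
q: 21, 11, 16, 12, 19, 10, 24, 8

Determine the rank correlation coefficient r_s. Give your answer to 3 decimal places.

0.667

Rank p: 8, 4, 3, 2, 5, 6, 7, 1
Rank q: 7, 3, 5, 4, 6, 2, 8, 1
d = rank(p) − rank(q): 1, 1, -2, -2, -1, 4, -1, 0; Σd² = 28
ρ = 1 − 6Σd² / [n(n²−1)] = 1 − 6×28 / (8×63) = 1 − 168/504 ≈ 0.667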